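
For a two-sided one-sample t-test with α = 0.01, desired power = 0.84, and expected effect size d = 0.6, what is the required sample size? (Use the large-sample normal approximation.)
n = 36

Sample size formula (one-sample t-test, normal approximation):
n = ((z_{α/2} + z_β) / d)²

z_{α/2} = 2.576 (for α = 0.01, two-sided)
z_β = 0.994 (for power = 0.84)
d = 0.6

n = ((2.576 + 0.994) / 0.6)²
n = (5.950)²
n ≈ 35.40
Round up to the next whole number: n = 36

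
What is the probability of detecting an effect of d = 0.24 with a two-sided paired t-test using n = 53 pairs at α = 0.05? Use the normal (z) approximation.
Power ≈ 0.42

Power calculation (paired t-test, normal approximation):
z_β = d · √n - z_{α/2}
z_β = 0.24 · √53 - 1.960
z_β = 0.24 · 7.280 - 1.960
z_β = -0.213

Power = Φ(z_β) = Φ(-0.213) ≈ 0.416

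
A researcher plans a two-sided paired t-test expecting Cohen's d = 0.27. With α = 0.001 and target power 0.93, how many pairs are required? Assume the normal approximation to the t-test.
n = 312 pairs

Sample size formula (paired t-test, normal approximation):
n = ((z_{α/2} + z_β) / d)²

z_{α/2} = 3.291 (for α = 0.001, two-sided)
z_β = 1.476 (for power = 0.93)
d = 0.27

n = ((3.291 + 1.476) / 0.27)²
n = (17.656)²
n ≈ 311.73
Round up to the next whole number: n = 312 pairs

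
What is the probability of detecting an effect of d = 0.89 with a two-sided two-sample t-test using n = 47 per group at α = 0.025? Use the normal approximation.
Power ≈ 0.98

Power calculation (two-sample t-test, normal approximation):
z_β = d · √(n/2) - z_{α/2}
z_β = 0.89 · √(47/2) - 2.241
z_β = 0.89 · 4.848 - 2.241
z_β = 2.073

Power = Φ(z_β) = Φ(2.073) ≈ 0.981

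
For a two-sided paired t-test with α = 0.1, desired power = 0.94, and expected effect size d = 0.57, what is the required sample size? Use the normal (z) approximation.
n = 32 pairs

Sample size formula (paired t-test, normal approximation):
n = ((z_{α/2} + z_β) / d)²

z_{α/2} = 1.645 (for α = 0.1, two-sided)
z_β = 1.555 (for power = 0.94)
d = 0.57

n = ((1.645 + 1.555) / 0.57)²
n = (5.614)²
n ≈ 31.52
Round up to the next whole number: n = 32 pairs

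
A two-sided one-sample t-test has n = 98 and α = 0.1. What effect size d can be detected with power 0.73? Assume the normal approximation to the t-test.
d ≈ 0.23

Minimum detectable effect (one-sample t-test, normal approximation):
d = (z_{α/2} + z_β) / √n
d = (1.645 + 0.613) / √98
d = 2.258 / 9.899
d ≈ 0.23

By Cohen's convention (0.2 small / 0.5 medium / 0.8 large): small effect.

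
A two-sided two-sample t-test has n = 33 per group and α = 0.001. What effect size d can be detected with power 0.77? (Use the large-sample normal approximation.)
d ≈ 0.99

Minimum detectable effect (two-sample t-test, normal approximation):
d = (z_{α/2} + z_β) / √(n/2)
d = (3.291 + 0.739) / √(33/2)
d = 4.029 / 4.062
d ≈ 0.99

By Cohen's convention (0.2 small / 0.5 medium / 0.8 large): large effect.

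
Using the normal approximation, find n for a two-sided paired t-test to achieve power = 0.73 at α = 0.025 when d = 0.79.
n = 14 pairs

Sample size formula (paired t-test, normal approximation):
n = ((z_{α/2} + z_β) / d)²

z_{α/2} = 2.241 (for α = 0.025, two-sided)
z_β = 0.613 (for power = 0.73)
d = 0.79

n = ((2.241 + 0.613) / 0.79)²
n = (3.613)²
n ≈ 13.05
Round up to the next whole number: n = 14 pairs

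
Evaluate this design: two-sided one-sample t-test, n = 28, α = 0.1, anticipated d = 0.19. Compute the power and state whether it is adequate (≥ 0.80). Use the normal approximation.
Power ≈ 0.26; the study is underpowered (power < 0.80)

Power calculation (one-sample t-test, normal approximation):
z_β = d · √n - z_{α/2}
z_β = 0.19 · √28 - 1.645
z_β = 0.19 · 5.292 - 1.645
z_β = -0.639

Power = Φ(z_β) = Φ(-0.639) ≈ 0.261

Effect size d = 0.19 is very small by Cohen's convention (0.2/0.5/0.8).

Threshold: power ≥ 0.80 is conventionally adequate.
Power ≈ 0.26 → the study is underpowered (power < 0.80).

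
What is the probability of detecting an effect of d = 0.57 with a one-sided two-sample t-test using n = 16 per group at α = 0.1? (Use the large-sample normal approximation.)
Power ≈ 0.63

Power calculation (two-sample t-test, normal approximation):
z_β = d · √(n/2) - z_α
z_β = 0.57 · √(16/2) - 1.282
z_β = 0.57 · 2.828 - 1.282
z_β = 0.331

Power = Φ(z_β) = Φ(0.331) ≈ 0.630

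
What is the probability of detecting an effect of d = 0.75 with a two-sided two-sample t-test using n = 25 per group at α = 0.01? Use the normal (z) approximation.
Power ≈ 0.53

Power calculation (two-sample t-test, normal approximation):
z_β = d · √(n/2) - z_{α/2}
z_β = 0.75 · √(25/2) - 2.576
z_β = 0.75 · 3.536 - 2.576
z_β = 0.076

Power = Φ(z_β) = Φ(0.076) ≈ 0.530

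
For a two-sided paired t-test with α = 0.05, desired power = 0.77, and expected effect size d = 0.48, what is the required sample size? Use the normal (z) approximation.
n = 32 pairs

Sample size formula (paired t-test, normal approximation):
n = ((z_{α/2} + z_β) / d)²

z_{α/2} = 1.960 (for α = 0.05, two-sided)
z_β = 0.739 (for power = 0.77)
d = 0.48

n = ((1.960 + 0.739) / 0.48)²
n = (5.623)²
n ≈ 31.62
Round up to the next whole number: n = 32 pairs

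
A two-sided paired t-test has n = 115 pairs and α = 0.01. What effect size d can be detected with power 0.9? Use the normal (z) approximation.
d ≈ 0.36

Minimum detectable effect (paired t-test, normal approximation):
d = (z_{α/2} + z_β) / √n
d = (2.576 + 1.282) / √115
d = 3.857 / 10.724
d ≈ 0.36

By Cohen's convention (0.2 small / 0.5 medium / 0.8 large): small effect.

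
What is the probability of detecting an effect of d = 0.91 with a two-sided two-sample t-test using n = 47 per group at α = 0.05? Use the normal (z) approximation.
Power ≈ 0.99

Power calculation (two-sample t-test, normal approximation):
z_β = d · √(n/2) - z_{α/2}
z_β = 0.91 · √(47/2) - 1.960
z_β = 0.91 · 4.848 - 1.960
z_β = 2.451

Power = Φ(z_β) = Φ(2.451) ≈ 0.993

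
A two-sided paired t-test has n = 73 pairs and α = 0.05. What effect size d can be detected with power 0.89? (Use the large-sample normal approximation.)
d ≈ 0.37

Minimum detectable effect (paired t-test, normal approximation):
d = (z_{α/2} + z_β) / √n
d = (1.960 + 1.227) / √73
d = 3.186 / 8.544
d ≈ 0.37

By Cohen's convention (0.2 small / 0.5 medium / 0.8 large): small effect.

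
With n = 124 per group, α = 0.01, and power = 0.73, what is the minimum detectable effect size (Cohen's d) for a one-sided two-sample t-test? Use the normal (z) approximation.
d ≈ 0.37

Minimum detectable effect (two-sample t-test, normal approximation):
d = (z_α + z_β) / √(n/2)
d = (2.326 + 0.613) / √(124/2)
d = 2.939 / 7.874
d ≈ 0.37

By Cohen's convention (0.2 small / 0.5 medium / 0.8 large): small effect.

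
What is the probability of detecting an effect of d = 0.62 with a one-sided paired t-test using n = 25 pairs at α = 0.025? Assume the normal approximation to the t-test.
Power ≈ 0.87

Power calculation (paired t-test, normal approximation):
z_β = d · √n - z_α
z_β = 0.62 · √25 - 1.960
z_β = 0.62 · 5.000 - 1.960
z_β = 1.140

Power = Φ(z_β) = Φ(1.140) ≈ 0.873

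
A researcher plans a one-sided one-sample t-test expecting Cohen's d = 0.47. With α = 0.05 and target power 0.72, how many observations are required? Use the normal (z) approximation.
n = 23

Sample size formula (one-sample t-test, normal approximation):
n = ((z_α + z_β) / d)²

z_α = 1.645 (for α = 0.05, one-sided)
z_β = 0.583 (for power = 0.72)
d = 0.47

n = ((1.645 + 0.583) / 0.47)²
n = (4.740)²
n ≈ 22.47
Round up to the next whole number: n = 23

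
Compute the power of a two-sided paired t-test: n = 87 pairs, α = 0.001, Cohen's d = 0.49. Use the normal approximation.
Power ≈ 0.90

Power calculation (paired t-test, normal approximation):
z_β = d · √n - z_{α/2}
z_β = 0.49 · √87 - 3.291
z_β = 0.49 · 9.327 - 3.291
z_β = 1.280

Power = Φ(z_β) = Φ(1.280) ≈ 0.900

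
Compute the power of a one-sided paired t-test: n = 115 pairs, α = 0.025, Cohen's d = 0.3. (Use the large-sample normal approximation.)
Power ≈ 0.90

Power calculation (paired t-test, normal approximation):
z_β = d · √n - z_α
z_β = 0.3 · √115 - 1.960
z_β = 0.3 · 10.724 - 1.960
z_β = 1.257

Power = Φ(z_β) = Φ(1.257) ≈ 0.896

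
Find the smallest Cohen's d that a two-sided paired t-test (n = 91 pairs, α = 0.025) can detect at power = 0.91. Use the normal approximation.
d ≈ 0.38

Minimum detectable effect (paired t-test, normal approximation):
d = (z_{α/2} + z_β) / √n
d = (2.241 + 1.341) / √91
d = 3.582 / 9.539
d ≈ 0.38

By Cohen's convention (0.2 small / 0.5 medium / 0.8 large): small effect.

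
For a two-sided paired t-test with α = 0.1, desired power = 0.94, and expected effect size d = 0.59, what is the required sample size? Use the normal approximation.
n = 30 pairs

Sample size formula (paired t-test, normal approximation):
n = ((z_{α/2} + z_β) / d)²

z_{α/2} = 1.645 (for α = 0.1, two-sided)
z_β = 1.555 (for power = 0.94)
d = 0.59

n = ((1.645 + 1.555) / 0.59)²
n = (5.424)²
n ≈ 29.42
Round up to the next whole number: n = 30 pairs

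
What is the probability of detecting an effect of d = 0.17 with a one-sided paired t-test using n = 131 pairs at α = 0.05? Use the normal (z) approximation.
Power ≈ 0.62

Power calculation (paired t-test, normal approximation):
z_β = d · √n - z_α
z_β = 0.17 · √131 - 1.645
z_β = 0.17 · 11.446 - 1.645
z_β = 0.301

Power = Φ(z_β) = Φ(0.301) ≈ 0.618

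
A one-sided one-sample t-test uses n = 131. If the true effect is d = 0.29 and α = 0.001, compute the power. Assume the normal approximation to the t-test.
Power ≈ 0.59

Power calculation (one-sample t-test, normal approximation):
z_β = d · √n - z_α
z_β = 0.29 · √131 - 3.090
z_β = 0.29 · 11.446 - 3.090
z_β = 0.229

Power = Φ(z_β) = Φ(0.229) ≈ 0.591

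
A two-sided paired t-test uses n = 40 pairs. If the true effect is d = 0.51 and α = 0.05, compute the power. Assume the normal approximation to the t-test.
Power ≈ 0.90

Power calculation (paired t-test, normal approximation):
z_β = d · √n - z_{α/2}
z_β = 0.51 · √40 - 1.960
z_β = 0.51 · 6.325 - 1.960
z_β = 1.266

Power = Φ(z_β) = Φ(1.266) ≈ 0.897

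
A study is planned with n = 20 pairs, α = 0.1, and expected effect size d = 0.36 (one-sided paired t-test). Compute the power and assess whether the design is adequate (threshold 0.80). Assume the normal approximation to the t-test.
Power ≈ 0.63; the study is underpowered (power < 0.80)

Power calculation (paired t-test, normal approximation):
z_β = d · √n - z_α
z_β = 0.36 · √20 - 1.282
z_β = 0.36 · 4.472 - 1.282
z_β = 0.328

Power = Φ(z_β) = Φ(0.328) ≈ 0.629

Effect size d = 0.36 is small by Cohen's convention (0.2/0.5/0.8).

Threshold: power ≥ 0.80 is conventionally adequate.
Power ≈ 0.63 → the study is underpowered (power < 0.80).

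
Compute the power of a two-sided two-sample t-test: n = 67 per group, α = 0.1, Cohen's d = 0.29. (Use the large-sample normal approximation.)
Power ≈ 0.51

Power calculation (two-sample t-test, normal approximation):
z_β = d · √(n/2) - z_{α/2}
z_β = 0.29 · √(67/2) - 1.645
z_β = 0.29 · 5.788 - 1.645
z_β = 0.034

Power = Φ(z_β) = Φ(0.034) ≈ 0.513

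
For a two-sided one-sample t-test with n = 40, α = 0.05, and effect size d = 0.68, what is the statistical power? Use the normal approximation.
Power ≈ 0.99

Power calculation (one-sample t-test, normal approximation):
z_β = d · √n - z_{α/2}
z_β = 0.68 · √40 - 1.960
z_β = 0.68 · 6.325 - 1.960
z_β = 2.341

Power = Φ(z_β) = Φ(2.341) ≈ 0.990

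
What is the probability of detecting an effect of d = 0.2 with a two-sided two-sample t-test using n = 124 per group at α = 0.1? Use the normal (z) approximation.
Power ≈ 0.47

Power calculation (two-sample t-test, normal approximation):
z_β = d · √(n/2) - z_{α/2}
z_β = 0.2 · √(124/2) - 1.645
z_β = 0.2 · 7.874 - 1.645
z_β = -0.070

Power = Φ(z_β) = Φ(-0.070) ≈ 0.472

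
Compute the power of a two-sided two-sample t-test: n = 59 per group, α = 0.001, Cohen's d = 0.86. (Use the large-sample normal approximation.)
Power ≈ 0.92

Power calculation (two-sample t-test, normal approximation):
z_β = d · √(n/2) - z_{α/2}
z_β = 0.86 · √(59/2) - 3.291
z_β = 0.86 · 5.431 - 3.291
z_β = 1.380

Power = Φ(z_β) = Φ(1.380) ≈ 0.916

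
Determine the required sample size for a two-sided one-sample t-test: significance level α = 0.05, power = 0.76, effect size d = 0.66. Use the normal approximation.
n = 17

Sample size formula (one-sample t-test, normal approximation):
n = ((z_{α/2} + z_β) / d)²

z_{α/2} = 1.960 (for α = 0.05, two-sided)
z_β = 0.706 (for power = 0.76)
d = 0.66

n = ((1.960 + 0.706) / 0.66)²
n = (4.039)²
n ≈ 16.31
Round up to the next whole number: n = 17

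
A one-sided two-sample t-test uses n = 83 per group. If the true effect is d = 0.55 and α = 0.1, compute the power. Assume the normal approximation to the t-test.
Power ≈ 0.99

Power calculation (two-sample t-test, normal approximation):
z_β = d · √(n/2) - z_α
z_β = 0.55 · √(83/2) - 1.282
z_β = 0.55 · 6.442 - 1.282
z_β = 2.262

Power = Φ(z_β) = Φ(2.262) ≈ 0.988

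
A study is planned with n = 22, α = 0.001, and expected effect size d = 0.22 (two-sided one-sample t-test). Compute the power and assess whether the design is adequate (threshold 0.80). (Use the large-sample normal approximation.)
Power ≈ 0.01; the study is underpowered (power < 0.80)

Power calculation (one-sample t-test, normal approximation):
z_β = d · √n - z_{α/2}
z_β = 0.22 · √22 - 3.291
z_β = 0.22 · 4.690 - 3.291
z_β = -2.259

Power = Φ(z_β) = Φ(-2.259) ≈ 0.012

Effect size d = 0.22 is small by Cohen's convention (0.2/0.5/0.8).

Threshold: power ≥ 0.80 is conventionally adequate.
Power ≈ 0.01 → the study is underpowered (power < 0.80).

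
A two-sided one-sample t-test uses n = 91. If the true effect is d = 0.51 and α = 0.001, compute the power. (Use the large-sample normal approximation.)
Power ≈ 0.94

Power calculation (one-sample t-test, normal approximation):
z_β = d · √n - z_{α/2}
z_β = 0.51 · √91 - 3.291
z_β = 0.51 · 9.539 - 3.291
z_β = 1.575

Power = Φ(z_β) = Φ(1.575) ≈ 0.942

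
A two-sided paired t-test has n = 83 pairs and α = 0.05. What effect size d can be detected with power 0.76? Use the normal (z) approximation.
d ≈ 0.29

Minimum detectable effect (paired t-test, normal approximation):
d = (z_{α/2} + z_β) / √n
d = (1.960 + 0.706) / √83
d = 2.666 / 9.110
d ≈ 0.29

By Cohen's convention (0.2 small / 0.5 medium / 0.8 large): small effect.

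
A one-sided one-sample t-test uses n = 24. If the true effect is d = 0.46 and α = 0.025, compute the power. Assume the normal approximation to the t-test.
Power ≈ 0.62

Power calculation (one-sample t-test, normal approximation):
z_β = d · √n - z_α
z_β = 0.46 · √24 - 1.960
z_β = 0.46 · 4.899 - 1.960
z_β = 0.294

Power = Φ(z_β) = Φ(0.294) ≈ 0.615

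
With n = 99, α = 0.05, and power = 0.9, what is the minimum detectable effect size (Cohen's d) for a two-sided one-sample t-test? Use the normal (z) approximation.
d ≈ 0.33

Minimum detectable effect (one-sample t-test, normal approximation):
d = (z_{α/2} + z_β) / √n
d = (1.960 + 1.282) / √99
d = 3.242 / 9.950
d ≈ 0.33

By Cohen's convention (0.2 small / 0.5 medium / 0.8 large): small effect.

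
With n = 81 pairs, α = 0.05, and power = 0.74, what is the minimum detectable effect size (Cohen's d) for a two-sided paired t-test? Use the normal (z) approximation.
d ≈ 0.29

Minimum detectable effect (paired t-test, normal approximation):
d = (z_{α/2} + z_β) / √n
d = (1.960 + 0.643) / √81
d = 2.603 / 9.000
d ≈ 0.29

By Cohen's convention (0.2 small / 0.5 medium / 0.8 large): small effect.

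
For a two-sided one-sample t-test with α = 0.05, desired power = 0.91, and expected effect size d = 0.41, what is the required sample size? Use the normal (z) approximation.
n = 65

Sample size formula (one-sample t-test, normal approximation):
n = ((z_{α/2} + z_β) / d)²

z_{α/2} = 1.960 (for α = 0.05, two-sided)
z_β = 1.341 (for power = 0.91)
d = 0.41

n = ((1.960 + 1.341) / 0.41)²
n = (8.051)²
n ≈ 64.82
Round up to the next whole number: n = 65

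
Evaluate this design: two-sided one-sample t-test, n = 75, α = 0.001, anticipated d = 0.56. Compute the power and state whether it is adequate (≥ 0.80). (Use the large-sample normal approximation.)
Power ≈ 0.94; the study is adequately powered (power ≥ 0.80)

Power calculation (one-sample t-test, normal approximation):
z_β = d · √n - z_{α/2}
z_β = 0.56 · √75 - 3.291
z_β = 0.56 · 8.660 - 3.291
z_β = 1.559

Power = Φ(z_β) = Φ(1.559) ≈ 0.941

Effect size d = 0.56 is medium by Cohen's convention (0.2/0.5/0.8).

Threshold: power ≥ 0.80 is conventionally adequate.
Power ≈ 0.94 → the study is adequately powered (power ≥ 0.80).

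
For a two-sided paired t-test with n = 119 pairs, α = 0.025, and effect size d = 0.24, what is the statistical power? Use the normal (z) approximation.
Power ≈ 0.65

Power calculation (paired t-test, normal approximation):
z_β = d · √n - z_{α/2}
z_β = 0.24 · √119 - 2.241
z_β = 0.24 · 10.909 - 2.241
z_β = 0.377

Power = Φ(z_β) = Φ(0.377) ≈ 0.647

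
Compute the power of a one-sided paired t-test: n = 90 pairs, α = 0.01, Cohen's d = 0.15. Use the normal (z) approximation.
Power ≈ 0.18

Power calculation (paired t-test, normal approximation):
z_β = d · √n - z_α
z_β = 0.15 · √90 - 2.326
z_β = 0.15 · 9.487 - 2.326
z_β = -0.903

Power = Φ(z_β) = Φ(-0.903) ≈ 0.183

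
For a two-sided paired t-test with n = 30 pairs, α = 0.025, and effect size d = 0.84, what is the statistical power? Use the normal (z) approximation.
Power ≈ 0.99

Power calculation (paired t-test, normal approximation):
z_β = d · √n - z_{α/2}
z_β = 0.84 · √30 - 2.241
z_β = 0.84 · 5.477 - 2.241
z_β = 2.359

Power = Φ(z_β) = Φ(2.359) ≈ 0.991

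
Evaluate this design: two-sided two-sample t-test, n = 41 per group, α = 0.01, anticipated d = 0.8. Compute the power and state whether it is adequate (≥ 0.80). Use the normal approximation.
Power ≈ 0.85; the study is adequately powered (power ≥ 0.80)

Power calculation (two-sample t-test, normal approximation):
z_β = d · √(n/2) - z_{α/2}
z_β = 0.8 · √(41/2) - 2.576
z_β = 0.8 · 4.528 - 2.576
z_β = 1.046

Power = Φ(z_β) = Φ(1.046) ≈ 0.852

Effect size d = 0.8 is large by Cohen's convention (0.2/0.5/0.8).

Threshold: power ≥ 0.80 is conventionally adequate.
Power ≈ 0.85 → the study is adequately powered (power ≥ 0.80).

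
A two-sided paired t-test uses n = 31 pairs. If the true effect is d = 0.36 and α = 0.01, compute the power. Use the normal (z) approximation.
Power ≈ 0.28

Power calculation (paired t-test, normal approximation):
z_β = d · √n - z_{α/2}
z_β = 0.36 · √31 - 2.576
z_β = 0.36 · 5.568 - 2.576
z_β = -0.571

Power = Φ(z_β) = Φ(-0.571) ≈ 0.284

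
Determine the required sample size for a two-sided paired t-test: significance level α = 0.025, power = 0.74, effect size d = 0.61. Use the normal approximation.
n = 23 pairs

Sample size formula (paired t-test, normal approximation):
n = ((z_{α/2} + z_β) / d)²

z_{α/2} = 2.241 (for α = 0.025, two-sided)
z_β = 0.643 (for power = 0.74)
d = 0.61

n = ((2.241 + 0.643) / 0.61)²
n = (4.728)²
n ≈ 22.35
Round up to the next whole number: n = 23 pairs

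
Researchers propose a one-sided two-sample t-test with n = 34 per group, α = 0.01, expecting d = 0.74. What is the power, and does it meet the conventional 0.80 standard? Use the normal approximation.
Power ≈ 0.77; the study is underpowered (power < 0.80)

Power calculation (two-sample t-test, normal approximation):
z_β = d · √(n/2) - z_α
z_β = 0.74 · √(34/2) - 2.326
z_β = 0.74 · 4.123 - 2.326
z_β = 0.725

Power = Φ(z_β) = Φ(0.725) ≈ 0.766

Effect size d = 0.74 is medium by Cohen's convention (0.2/0.5/0.8).

Threshold: power ≥ 0.80 is conventionally adequate.
Power ≈ 0.77 → the study is underpowered (power < 0.80).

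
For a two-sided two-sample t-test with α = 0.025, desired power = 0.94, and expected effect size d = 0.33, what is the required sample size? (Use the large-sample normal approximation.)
n = 265 per group

Sample size formula (two-sample t-test, normal approximation):
n = 2 · ((z_{α/2} + z_β) / d)²

z_{α/2} = 2.241 (for α = 0.025, two-sided)
z_β = 1.555 (for power = 0.94)
d = 0.33

n = 2 · ((2.241 + 1.555) / 0.33)²
n = 2 · (11.503)²
n ≈ 264.64
Round up to the next whole number: n = 265 per group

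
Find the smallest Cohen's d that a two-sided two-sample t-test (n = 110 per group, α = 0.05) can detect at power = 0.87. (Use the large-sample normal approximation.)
d ≈ 0.42

Minimum detectable effect (two-sample t-test, normal approximation):
d = (z_{α/2} + z_β) / √(n/2)
d = (1.960 + 1.126) / √(110/2)
d = 3.086 / 7.416
d ≈ 0.42

By Cohen's convention (0.2 small / 0.5 medium / 0.8 large): small effect.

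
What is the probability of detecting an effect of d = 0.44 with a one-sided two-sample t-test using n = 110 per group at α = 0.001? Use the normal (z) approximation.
Power ≈ 0.57

Power calculation (two-sample t-test, normal approximation):
z_β = d · √(n/2) - z_α
z_β = 0.44 · √(110/2) - 3.090
z_β = 0.44 · 7.416 - 3.090
z_β = 0.173

Power = Φ(z_β) = Φ(0.173) ≈ 0.569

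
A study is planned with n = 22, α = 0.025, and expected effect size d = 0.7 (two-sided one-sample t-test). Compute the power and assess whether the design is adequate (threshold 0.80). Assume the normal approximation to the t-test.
Power ≈ 0.85; the study is adequately powered (power ≥ 0.80)

Power calculation (one-sample t-test, normal approximation):
z_β = d · √n - z_{α/2}
z_β = 0.7 · √22 - 2.241
z_β = 0.7 · 4.690 - 2.241
z_β = 1.042

Power = Φ(z_β) = Φ(1.042) ≈ 0.851

Effect size d = 0.7 is medium by Cohen's convention (0.2/0.5/0.8).

Threshold: power ≥ 0.80 is conventionally adequate.
Power ≈ 0.85 → the study is adequately powered (power ≥ 0.80).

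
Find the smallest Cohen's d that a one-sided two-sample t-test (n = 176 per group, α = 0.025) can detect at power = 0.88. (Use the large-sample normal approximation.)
d ≈ 0.33

Minimum detectable effect (two-sample t-test, normal approximation):
d = (z_α + z_β) / √(n/2)
d = (1.960 + 1.175) / √(176/2)
d = 3.135 / 9.381
d ≈ 0.33

By Cohen's convention (0.2 small / 0.5 medium / 0.8 large): small effect.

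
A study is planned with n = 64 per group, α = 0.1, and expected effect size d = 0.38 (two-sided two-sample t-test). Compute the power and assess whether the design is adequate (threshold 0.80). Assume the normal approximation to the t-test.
Power ≈ 0.69; the study is underpowered (power < 0.80)

Power calculation (two-sample t-test, normal approximation):
z_β = d · √(n/2) - z_{α/2}
z_β = 0.38 · √(64/2) - 1.645
z_β = 0.38 · 5.657 - 1.645
z_β = 0.505

Power = Φ(z_β) = Φ(0.505) ≈ 0.693

Effect size d = 0.38 is small by Cohen's convention (0.2/0.5/0.8).

Threshold: power ≥ 0.80 is conventionally adequate.
Power ≈ 0.69 → the study is underpowered (power < 0.80).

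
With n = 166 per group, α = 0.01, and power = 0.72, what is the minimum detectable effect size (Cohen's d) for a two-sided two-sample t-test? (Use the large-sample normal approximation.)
d ≈ 0.35

Minimum detectable effect (two-sample t-test, normal approximation):
d = (z_{α/2} + z_β) / √(n/2)
d = (2.576 + 0.583) / √(166/2)
d = 3.159 / 9.110
d ≈ 0.35

By Cohen's convention (0.2 small / 0.5 medium / 0.8 large): small effect.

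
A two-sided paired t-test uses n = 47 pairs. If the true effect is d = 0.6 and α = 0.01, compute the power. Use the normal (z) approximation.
Power ≈ 0.94

Power calculation (paired t-test, normal approximation):
z_β = d · √n - z_{α/2}
z_β = 0.6 · √47 - 2.576
z_β = 0.6 · 6.856 - 2.576
z_β = 1.538

Power = Φ(z_β) = Φ(1.538) ≈ 0.938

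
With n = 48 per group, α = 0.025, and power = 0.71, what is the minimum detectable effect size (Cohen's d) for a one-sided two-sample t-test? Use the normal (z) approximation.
d ≈ 0.51

Minimum detectable effect (two-sample t-test, normal approximation):
d = (z_α + z_β) / √(n/2)
d = (1.960 + 0.553) / √(48/2)
d = 2.513 / 4.899
d ≈ 0.51

By Cohen's convention (0.2 small / 0.5 medium / 0.8 large): medium effect.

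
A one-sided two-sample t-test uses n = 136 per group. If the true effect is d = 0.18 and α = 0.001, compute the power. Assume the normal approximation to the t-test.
Power ≈ 0.05

Power calculation (two-sample t-test, normal approximation):
z_β = d · √(n/2) - z_α
z_β = 0.18 · √(136/2) - 3.090
z_β = 0.18 · 8.246 - 3.090
z_β = -1.606

Power = Φ(z_β) = Φ(-1.606) ≈ 0.054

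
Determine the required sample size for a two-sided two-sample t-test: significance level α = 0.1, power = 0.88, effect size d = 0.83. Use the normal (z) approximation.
n = 24 per group

Sample size formula (two-sample t-test, normal approximation):
n = 2 · ((z_{α/2} + z_β) / d)²

z_{α/2} = 1.645 (for α = 0.1, two-sided)
z_β = 1.175 (for power = 0.88)
d = 0.83

n = 2 · ((1.645 + 1.175) / 0.83)²
n = 2 · (3.398)²
n ≈ 23.09
Round up to the next whole number: n = 24 per group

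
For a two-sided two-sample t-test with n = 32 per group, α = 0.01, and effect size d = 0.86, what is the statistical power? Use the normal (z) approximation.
Power ≈ 0.81

Power calculation (two-sample t-test, normal approximation):
z_β = d · √(n/2) - z_{α/2}
z_β = 0.86 · √(32/2) - 2.576
z_β = 0.86 · 4.000 - 2.576
z_β = 0.864

Power = Φ(z_β) = Φ(0.864) ≈ 0.806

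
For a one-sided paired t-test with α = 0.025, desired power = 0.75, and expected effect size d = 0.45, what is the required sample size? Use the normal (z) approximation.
n = 35 pairs

Sample size formula (paired t-test, normal approximation):
n = ((z_α + z_β) / d)²

z_α = 1.960 (for α = 0.025, one-sided)
z_β = 0.674 (for power = 0.75)
d = 0.45

n = ((1.960 + 0.674) / 0.45)²
n = (5.853)²
n ≈ 34.26
Round up to the next whole number: n = 35 pairs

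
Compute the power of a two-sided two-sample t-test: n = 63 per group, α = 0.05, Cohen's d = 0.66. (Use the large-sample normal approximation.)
Power ≈ 0.96

Power calculation (two-sample t-test, normal approximation):
z_β = d · √(n/2) - z_{α/2}
z_β = 0.66 · √(63/2) - 1.960
z_β = 0.66 · 5.612 - 1.960
z_β = 1.744

Power = Φ(z_β) = Φ(1.744) ≈ 0.959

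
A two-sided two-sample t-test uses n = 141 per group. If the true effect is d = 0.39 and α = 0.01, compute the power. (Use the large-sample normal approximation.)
Power ≈ 0.76

Power calculation (two-sample t-test, normal approximation):
z_β = d · √(n/2) - z_{α/2}
z_β = 0.39 · √(141/2) - 2.576
z_β = 0.39 · 8.396 - 2.576
z_β = 0.699

Power = Φ(z_β) = Φ(0.699) ≈ 0.758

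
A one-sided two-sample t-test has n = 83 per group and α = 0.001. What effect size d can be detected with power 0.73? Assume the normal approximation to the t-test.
d ≈ 0.57

Minimum detectable effect (two-sample t-test, normal approximation):
d = (z_α + z_β) / √(n/2)
d = (3.090 + 0.613) / √(83/2)
d = 3.703 / 6.442
d ≈ 0.57

By Cohen's convention (0.2 small / 0.5 medium / 0.8 large): medium effect.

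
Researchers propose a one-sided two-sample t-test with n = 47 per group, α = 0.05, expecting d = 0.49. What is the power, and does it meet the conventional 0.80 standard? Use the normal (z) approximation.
Power ≈ 0.77; the study is underpowered (power < 0.80)

Power calculation (two-sample t-test, normal approximation):
z_β = d · √(n/2) - z_α
z_β = 0.49 · √(47/2) - 1.645
z_β = 0.49 · 4.848 - 1.645
z_β = 0.731

Power = Φ(z_β) = Φ(0.731) ≈ 0.767

Effect size d = 0.49 is small by Cohen's convention (0.2/0.5/0.8).

Threshold: power ≥ 0.80 is conventionally adequate.
Power ≈ 0.77 → the study is underpowered (power < 0.80).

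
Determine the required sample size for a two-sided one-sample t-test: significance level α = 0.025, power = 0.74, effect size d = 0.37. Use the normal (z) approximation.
n = 61

Sample size formula (one-sample t-test, normal approximation):
n = ((z_{α/2} + z_β) / d)²

z_{α/2} = 2.241 (for α = 0.025, two-sided)
z_β = 0.643 (for power = 0.74)
d = 0.37

n = ((2.241 + 0.643) / 0.37)²
n = (7.795)²
n ≈ 60.76
Round up to the next whole number: n = 61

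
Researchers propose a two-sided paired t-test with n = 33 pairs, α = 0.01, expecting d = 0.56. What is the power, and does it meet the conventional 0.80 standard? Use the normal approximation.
Power ≈ 0.74; the study is underpowered (power < 0.80)

Power calculation (paired t-test, normal approximation):
z_β = d · √n - z_{α/2}
z_β = 0.56 · √33 - 2.576
z_β = 0.56 · 5.745 - 2.576
z_β = 0.641

Power = Φ(z_β) = Φ(0.641) ≈ 0.739

Effect size d = 0.56 is medium by Cohen's convention (0.2/0.5/0.8).

Threshold: power ≥ 0.80 is conventionally adequate.
Power ≈ 0.74 → the study is underpowered (power < 0.80).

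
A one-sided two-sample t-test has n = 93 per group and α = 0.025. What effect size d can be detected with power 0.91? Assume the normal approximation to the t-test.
d ≈ 0.48

Minimum detectable effect (two-sample t-test, normal approximation):
d = (z_α + z_β) / √(n/2)
d = (1.960 + 1.341) / √(93/2)
d = 3.301 / 6.819
d ≈ 0.48

By Cohen's convention (0.2 small / 0.5 medium / 0.8 large): small effect.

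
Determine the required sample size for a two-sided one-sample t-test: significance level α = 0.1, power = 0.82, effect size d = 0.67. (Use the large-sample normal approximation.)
n = 15

Sample size formula (one-sample t-test, normal approximation):
n = ((z_{α/2} + z_β) / d)²

z_{α/2} = 1.645 (for α = 0.1, two-sided)
z_β = 0.915 (for power = 0.82)
d = 0.67

n = ((1.645 + 0.915) / 0.67)²
n = (3.821)²
n ≈ 14.60
Round up to the next whole number: n = 15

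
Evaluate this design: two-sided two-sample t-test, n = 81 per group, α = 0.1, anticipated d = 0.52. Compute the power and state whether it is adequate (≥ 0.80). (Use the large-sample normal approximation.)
Power ≈ 0.95; the study is adequately powered (power ≥ 0.80)

Power calculation (two-sample t-test, normal approximation):
z_β = d · √(n/2) - z_{α/2}
z_β = 0.52 · √(81/2) - 1.645
z_β = 0.52 · 6.364 - 1.645
z_β = 1.664

Power = Φ(z_β) = Φ(1.664) ≈ 0.952

Effect size d = 0.52 is medium by Cohen's convention (0.2/0.5/0.8).

Threshold: power ≥ 0.80 is conventionally adequate.
Power ≈ 0.95 → the study is adequately powered (power ≥ 0.80).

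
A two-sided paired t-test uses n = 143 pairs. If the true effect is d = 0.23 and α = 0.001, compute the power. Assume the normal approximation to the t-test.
Power ≈ 0.29

Power calculation (paired t-test, normal approximation):
z_β = d · √n - z_{α/2}
z_β = 0.23 · √143 - 3.291
z_β = 0.23 · 11.958 - 3.291
z_β = -0.540

Power = Φ(z_β) = Φ(-0.540) ≈ 0.295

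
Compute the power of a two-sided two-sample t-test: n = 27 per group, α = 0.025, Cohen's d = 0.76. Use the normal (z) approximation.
Power ≈ 0.71

Power calculation (two-sample t-test, normal approximation):
z_β = d · √(n/2) - z_{α/2}
z_β = 0.76 · √(27/2) - 2.241
z_β = 0.76 · 3.674 - 2.241
z_β = 0.551

Power = Φ(z_β) = Φ(0.551) ≈ 0.709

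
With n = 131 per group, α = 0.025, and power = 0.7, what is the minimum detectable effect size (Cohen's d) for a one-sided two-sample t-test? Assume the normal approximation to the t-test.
d ≈ 0.31

Minimum detectable effect (two-sample t-test, normal approximation):
d = (z_α + z_β) / √(n/2)
d = (1.960 + 0.524) / √(131/2)
d = 2.484 / 8.093
d ≈ 0.31

By Cohen's convention (0.2 small / 0.5 medium / 0.8 large): small effect.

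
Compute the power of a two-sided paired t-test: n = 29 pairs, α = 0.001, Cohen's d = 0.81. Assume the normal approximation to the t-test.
Power ≈ 0.86

Power calculation (paired t-test, normal approximation):
z_β = d · √n - z_{α/2}
z_β = 0.81 · √29 - 3.291
z_β = 0.81 · 5.385 - 3.291
z_β = 1.071

Power = Φ(z_β) = Φ(1.071) ≈ 0.858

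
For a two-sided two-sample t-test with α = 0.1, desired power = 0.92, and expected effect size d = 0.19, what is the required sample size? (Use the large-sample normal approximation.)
n = 516 per group

Sample size formula (two-sample t-test, normal approximation):
n = 2 · ((z_{α/2} + z_β) / d)²

z_{α/2} = 1.645 (for α = 0.1, two-sided)
z_β = 1.405 (for power = 0.92)
d = 0.19

n = 2 · ((1.645 + 1.405) / 0.19)²
n = 2 · (16.053)²
n ≈ 515.40
Round up to the next whole number: n = 516 per group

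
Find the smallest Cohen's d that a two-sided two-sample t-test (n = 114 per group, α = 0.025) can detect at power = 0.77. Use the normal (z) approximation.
d ≈ 0.39

Minimum detectable effect (two-sample t-test, normal approximation):
d = (z_{α/2} + z_β) / √(n/2)
d = (2.241 + 0.739) / √(114/2)
d = 2.980 / 7.550
d ≈ 0.39

By Cohen's convention (0.2 small / 0.5 medium / 0.8 large): small effect.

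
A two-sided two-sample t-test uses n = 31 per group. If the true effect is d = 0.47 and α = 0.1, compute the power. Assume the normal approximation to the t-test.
Power ≈ 0.58

Power calculation (two-sample t-test, normal approximation):
z_β = d · √(n/2) - z_{α/2}
z_β = 0.47 · √(31/2) - 1.645
z_β = 0.47 · 3.937 - 1.645
z_β = 0.206

Power = Φ(z_β) = Φ(0.206) ≈ 0.581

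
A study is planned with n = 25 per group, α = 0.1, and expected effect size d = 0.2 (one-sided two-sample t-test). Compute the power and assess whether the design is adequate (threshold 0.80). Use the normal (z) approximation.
Power ≈ 0.28; the study is underpowered (power < 0.80)

Power calculation (two-sample t-test, normal approximation):
z_β = d · √(n/2) - z_α
z_β = 0.2 · √(25/2) - 1.282
z_β = 0.2 · 3.536 - 1.282
z_β = -0.574

Power = Φ(z_β) = Φ(-0.574) ≈ 0.283

Effect size d = 0.2 is small by Cohen's convention (0.2/0.5/0.8).

Threshold: power ≥ 0.80 is conventionally adequate.
Power ≈ 0.28 → the study is underpowered (power < 0.80).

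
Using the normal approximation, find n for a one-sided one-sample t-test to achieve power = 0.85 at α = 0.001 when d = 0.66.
n = 40

Sample size formula (one-sample t-test, normal approximation):
n = ((z_α + z_β) / d)²

z_α = 3.090 (for α = 0.001, one-sided)
z_β = 1.036 (for power = 0.85)
d = 0.66

n = ((3.090 + 1.036) / 0.66)²
n = (6.252)²
n ≈ 39.09
Round up to the next whole number: n = 40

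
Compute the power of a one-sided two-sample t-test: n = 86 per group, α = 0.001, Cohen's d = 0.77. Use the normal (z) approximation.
Power ≈ 0.97

Power calculation (two-sample t-test, normal approximation):
z_β = d · √(n/2) - z_α
z_β = 0.77 · √(86/2) - 3.090
z_β = 0.77 · 6.557 - 3.090
z_β = 1.959

Power = Φ(z_β) = Φ(1.959) ≈ 0.975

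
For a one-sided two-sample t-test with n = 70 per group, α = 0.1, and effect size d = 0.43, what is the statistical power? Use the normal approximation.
Power ≈ 0.90

Power calculation (two-sample t-test, normal approximation):
z_β = d · √(n/2) - z_α
z_β = 0.43 · √(70/2) - 1.282
z_β = 0.43 · 5.916 - 1.282
z_β = 1.262

Power = Φ(z_β) = Φ(1.262) ≈ 0.897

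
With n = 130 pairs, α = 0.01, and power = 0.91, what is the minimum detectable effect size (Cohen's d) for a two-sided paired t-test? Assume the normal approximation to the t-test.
d ≈ 0.34

Minimum detectable effect (paired t-test, normal approximation):
d = (z_{α/2} + z_β) / √n
d = (2.576 + 1.341) / √130
d = 3.917 / 11.402
d ≈ 0.34

By Cohen's convention (0.2 small / 0.5 medium / 0.8 large): small effect.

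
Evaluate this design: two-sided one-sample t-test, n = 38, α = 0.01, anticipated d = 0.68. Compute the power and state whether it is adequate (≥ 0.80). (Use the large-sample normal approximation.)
Power ≈ 0.95; the study is adequately powered (power ≥ 0.80)

Power calculation (one-sample t-test, normal approximation):
z_β = d · √n - z_{α/2}
z_β = 0.68 · √38 - 2.576
z_β = 0.68 · 6.164 - 2.576
z_β = 1.616

Power = Φ(z_β) = Φ(1.616) ≈ 0.947

Effect size d = 0.68 is medium by Cohen's convention (0.2/0.5/0.8).

Threshold: power ≥ 0.80 is conventionally adequate.
Power ≈ 0.95 → the study is adequately powered (power ≥ 0.80).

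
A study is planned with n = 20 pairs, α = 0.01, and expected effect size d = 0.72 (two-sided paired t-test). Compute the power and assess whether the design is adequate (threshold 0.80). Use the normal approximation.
Power ≈ 0.74; the study is underpowered (power < 0.80)

Power calculation (paired t-test, normal approximation):
z_β = d · √n - z_{α/2}
z_β = 0.72 · √20 - 2.576
z_β = 0.72 · 4.472 - 2.576
z_β = 0.644

Power = Φ(z_β) = Φ(0.644) ≈ 0.740

Effect size d = 0.72 is medium by Cohen's convention (0.2/0.5/0.8).

Threshold: power ≥ 0.80 is conventionally adequate.
Power ≈ 0.74 → the study is underpowered (power < 0.80).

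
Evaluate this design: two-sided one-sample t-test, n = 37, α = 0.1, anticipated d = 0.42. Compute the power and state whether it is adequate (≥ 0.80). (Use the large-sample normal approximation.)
Power ≈ 0.82; the study is adequately powered (power ≥ 0.80)

Power calculation (one-sample t-test, normal approximation):
z_β = d · √n - z_{α/2}
z_β = 0.42 · √37 - 1.645
z_β = 0.42 · 6.083 - 1.645
z_β = 0.910

Power = Φ(z_β) = Φ(0.910) ≈ 0.819

Effect size d = 0.42 is small by Cohen's convention (0.2/0.5/0.8).

Threshold: power ≥ 0.80 is conventionally adequate.
Power ≈ 0.82 → the study is adequately powered (power ≥ 0.80).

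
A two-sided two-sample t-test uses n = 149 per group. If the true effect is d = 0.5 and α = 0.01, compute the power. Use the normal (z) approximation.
Power ≈ 0.96

Power calculation (two-sample t-test, normal approximation):
z_β = d · √(n/2) - z_{α/2}
z_β = 0.5 · √(149/2) - 2.576
z_β = 0.5 · 8.631 - 2.576
z_β = 1.740

Power = Φ(z_β) = Φ(1.740) ≈ 0.959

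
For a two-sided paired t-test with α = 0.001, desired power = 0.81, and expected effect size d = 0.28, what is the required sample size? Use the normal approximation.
n = 222 pairs

Sample size formula (paired t-test, normal approximation):
n = ((z_{α/2} + z_β) / d)²

z_{α/2} = 3.291 (for α = 0.001, two-sided)
z_β = 0.878 (for power = 0.81)
d = 0.28

n = ((3.291 + 0.878) / 0.28)²
n = (14.889)²
n ≈ 221.68
Round up to the next whole number: n = 222 pairs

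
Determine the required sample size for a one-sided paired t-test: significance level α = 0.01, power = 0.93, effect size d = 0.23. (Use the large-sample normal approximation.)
n = 274 pairs

Sample size formula (paired t-test, normal approximation):
n = ((z_α + z_β) / d)²

z_α = 2.326 (for α = 0.01, one-sided)
z_β = 1.476 (for power = 0.93)
d = 0.23

n = ((2.326 + 1.476) / 0.23)²
n = (16.530)²
n ≈ 273.24
Round up to the next whole number: n = 274 pairs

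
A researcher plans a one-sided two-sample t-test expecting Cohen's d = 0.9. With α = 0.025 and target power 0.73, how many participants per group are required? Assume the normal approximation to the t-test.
n = 17 per group

Sample size formula (two-sample t-test, normal approximation):
n = 2 · ((z_α + z_β) / d)²

z_α = 1.960 (for α = 0.025, one-sided)
z_β = 0.613 (for power = 0.73)
d = 0.9

n = 2 · ((1.960 + 0.613) / 0.9)²
n = 2 · (2.859)²
n ≈ 16.35
Round up to the next whole number: n = 17 per group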